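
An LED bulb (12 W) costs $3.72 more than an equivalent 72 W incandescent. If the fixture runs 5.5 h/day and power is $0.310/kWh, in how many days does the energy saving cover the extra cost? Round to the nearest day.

Power saved = 72 − 12 = 60 W
Daily energy saved = 60 W × 5.5 h = 330 Wh = 0.33 kWh
Daily savings = 0.33 × $0.310 = $0.1023
Payback = $3.72 / $0.1023 per day = 36.36 days

36 days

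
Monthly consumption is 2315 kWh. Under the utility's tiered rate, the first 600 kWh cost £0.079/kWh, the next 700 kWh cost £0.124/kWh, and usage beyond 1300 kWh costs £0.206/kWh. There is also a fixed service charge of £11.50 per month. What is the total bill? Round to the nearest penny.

£354.79

First 600 kWh × £0.079 = £47.40
Next 700 kWh × £0.124 = £86.80
Remaining 1015 kWh × £0.206 = £209.09
Energy charge = £343.29; + service £11.50 = £354.79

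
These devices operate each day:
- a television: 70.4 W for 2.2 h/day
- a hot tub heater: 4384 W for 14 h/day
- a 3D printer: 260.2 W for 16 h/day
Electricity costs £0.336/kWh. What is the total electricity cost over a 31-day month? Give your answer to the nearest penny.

television: 70.4 W × 2.2 h × 31 d = 4,801 Wh = 4.801 kWh
hot tub heater: 4384 W × 14 h × 31 d = 1,902,656 Wh = 1,903 kWh
3D printer: 260.2 W × 16 h × 31 d = 129,059 Wh = 129.1 kWh
Total energy = 4.801 + 1,903 + 129.1 = 2,037 kWh
Cost = 2,037 kWh × £0.336 = £684.27

£684.27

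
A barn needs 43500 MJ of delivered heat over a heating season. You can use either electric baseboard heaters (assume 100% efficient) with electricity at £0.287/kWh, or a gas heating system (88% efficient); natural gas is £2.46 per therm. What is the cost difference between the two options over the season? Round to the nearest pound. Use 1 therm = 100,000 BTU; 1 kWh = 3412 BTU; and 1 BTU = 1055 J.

Heat load = 43500 MJ = 43,500,000,000 J / 1055 = 41,232,227 BTU
Gas: input = 41,232,227 / 0.88 = 46,854,804 BTU = 468.5 therm → 468.5 × £2.46 = £1,152.63
Electric: 41,232,227 BTU / 3412 = 12,080 kWh → × £0.287 = £3,468.24
Difference = |£1,152.63 − £3,468.24| = £2,315.62 ≈ £2316

£2316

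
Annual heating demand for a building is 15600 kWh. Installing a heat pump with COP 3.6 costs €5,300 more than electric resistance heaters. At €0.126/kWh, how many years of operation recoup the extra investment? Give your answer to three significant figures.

3.73 years

Resistance: 15600 kWh × €0.126 = €1,965.60/yr
Heat pump: 15600 / 3.6 = 4333 kWh in → × €0.126 = €546.00/yr
Annual savings = €1,419.60
Payback = €5,300 / €1,419.60 = 3.73 years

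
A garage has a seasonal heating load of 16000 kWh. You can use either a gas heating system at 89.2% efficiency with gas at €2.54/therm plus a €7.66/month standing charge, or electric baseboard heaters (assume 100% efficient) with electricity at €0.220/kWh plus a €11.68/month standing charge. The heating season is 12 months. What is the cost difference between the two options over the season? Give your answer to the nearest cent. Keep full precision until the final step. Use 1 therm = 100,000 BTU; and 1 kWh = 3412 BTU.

€2013.71

Heat load = 16000 kWh × 3412 = 54,592,000 BTU
Gas: input = 54,592,000 / 0.892 = 61,201,794 BTU = 612 therm → 612 × €2.54 = €1,554.53; + 12 × €7.66 standing = €1,646.45
Electric: 54,592,000 BTU / 3412 = 16,000 kWh → × €0.220 = €3,520.00; + 12 × €11.68 standing = €3,660.16
Difference = |€1,646.45 − €3,660.16| = €2,013.71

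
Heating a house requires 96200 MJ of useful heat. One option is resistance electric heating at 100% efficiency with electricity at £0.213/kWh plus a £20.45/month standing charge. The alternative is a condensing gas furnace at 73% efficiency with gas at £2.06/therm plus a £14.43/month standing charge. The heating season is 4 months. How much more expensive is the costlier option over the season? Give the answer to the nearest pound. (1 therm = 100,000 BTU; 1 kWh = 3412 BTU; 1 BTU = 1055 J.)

£3143

Heat load = 96200 MJ = 96,200,000,000 J / 1055 = 91,184,834 BTU
Gas: input = 91,184,834 / 0.73 = 124,910,732 BTU = 1,249 therm → 1,249 × £2.06 = £2,573.16; + 4 × £14.43 standing = £2,630.88
Electric: 91,184,834 BTU / 3412 = 26,720 kWh → × £0.213 = £5,692.37; + 4 × £20.45 standing = £5,774.17
Difference = |£2,630.88 − £5,774.17| = £3,143.29 ≈ £3143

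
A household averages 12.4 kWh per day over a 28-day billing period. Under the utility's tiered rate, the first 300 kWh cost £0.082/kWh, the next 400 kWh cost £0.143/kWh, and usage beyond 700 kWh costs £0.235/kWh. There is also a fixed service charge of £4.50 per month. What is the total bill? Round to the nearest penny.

£35.85

Usage = 12.4 kWh/day × 28 days = 347.2 kWh
First 300 kWh × £0.082 = £24.60
Next 47.2 kWh × £0.143 = £6.75
Remaining tier: 0 kWh (not reached)
Energy charge = £31.35; + service £4.50 = £35.85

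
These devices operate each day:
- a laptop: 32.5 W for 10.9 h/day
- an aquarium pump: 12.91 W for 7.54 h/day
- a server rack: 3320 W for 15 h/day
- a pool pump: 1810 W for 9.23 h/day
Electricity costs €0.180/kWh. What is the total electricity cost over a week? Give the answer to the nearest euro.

laptop: 32.5 W × 10.9 h × 7 d = 2,480 Wh = 2.48 kWh
aquarium pump: 12.91 W × 7.54 h × 7 d = 681 Wh = 0.6814 kWh
server rack: 3320 W × 15 h × 7 d = 348,600 Wh = 348.6 kWh
pool pump: 1810 W × 9.23 h × 7 d = 116,944 Wh = 116.9 kWh
Total energy = 2.48 + 0.6814 + 348.6 + 116.9 = 468.7 kWh
Cost = 468.7 kWh × €0.180 = €84.37 ≈ €84

€84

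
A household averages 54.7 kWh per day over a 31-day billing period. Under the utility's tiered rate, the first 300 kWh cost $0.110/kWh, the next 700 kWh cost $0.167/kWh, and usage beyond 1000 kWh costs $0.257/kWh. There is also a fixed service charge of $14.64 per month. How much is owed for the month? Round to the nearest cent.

Usage = 54.7 kWh/day × 31 days = 1695.7 kWh
First 300 kWh × $0.110 = $33.00
Next 700 kWh × $0.167 = $116.90
Remaining 695.7 kWh × $0.257 = $178.79
Energy charge = $328.69; + service $14.64 = $343.33

$343.33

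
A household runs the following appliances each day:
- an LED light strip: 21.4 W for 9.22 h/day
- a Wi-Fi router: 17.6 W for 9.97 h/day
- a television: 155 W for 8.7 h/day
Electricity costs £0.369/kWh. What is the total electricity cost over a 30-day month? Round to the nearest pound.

LED light strip: 21.4 W × 9.22 h × 30 d = 5,919 Wh = 5.919 kWh
Wi-Fi router: 17.6 W × 9.97 h × 30 d = 5,264 Wh = 5.264 kWh
television: 155 W × 8.7 h × 30 d = 40,455 Wh = 40.45 kWh
Total energy = 5.919 + 5.264 + 40.45 = 51.64 kWh
Cost = 51.64 kWh × £0.369 = £19.05 ≈ £19

£19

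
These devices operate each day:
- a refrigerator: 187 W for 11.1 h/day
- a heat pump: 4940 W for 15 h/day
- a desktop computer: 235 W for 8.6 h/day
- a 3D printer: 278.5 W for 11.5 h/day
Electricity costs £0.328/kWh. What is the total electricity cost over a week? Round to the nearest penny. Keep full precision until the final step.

£186.89

refrigerator: 187 W × 11.1 h × 7 d = 14,530 Wh = 14.53 kWh
heat pump: 4940 W × 15 h × 7 d = 518,700 Wh = 518.7 kWh
desktop computer: 235 W × 8.6 h × 7 d = 14,147 Wh = 14.15 kWh
3D printer: 278.5 W × 11.5 h × 7 d = 22,419 Wh = 22.42 kWh
Total energy = 14.53 + 518.7 + 14.15 + 22.42 = 569.8 kWh
Cost = 569.8 kWh × £0.328 = £186.89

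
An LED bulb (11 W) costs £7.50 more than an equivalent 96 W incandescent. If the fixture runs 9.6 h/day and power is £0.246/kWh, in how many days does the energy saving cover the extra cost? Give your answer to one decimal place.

Power saved = 96 − 11 = 85 W
Daily energy saved = 85 W × 9.6 h = 816 Wh = 0.816 kWh
Daily savings = 0.816 × £0.246 = £0.2007
Payback = £7.50 / £0.2007 per day = 37.36 days

37.4 days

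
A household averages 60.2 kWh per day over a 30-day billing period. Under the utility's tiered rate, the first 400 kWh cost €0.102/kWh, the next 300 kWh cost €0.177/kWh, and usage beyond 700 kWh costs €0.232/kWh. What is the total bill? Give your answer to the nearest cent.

€350.49

Usage = 60.2 kWh/day × 30 days = 1806 kWh
First 400 kWh × €0.102 = €40.80
Next 300 kWh × €0.177 = €53.10
Remaining 1106 kWh × €0.232 = €256.59
Total = €350.49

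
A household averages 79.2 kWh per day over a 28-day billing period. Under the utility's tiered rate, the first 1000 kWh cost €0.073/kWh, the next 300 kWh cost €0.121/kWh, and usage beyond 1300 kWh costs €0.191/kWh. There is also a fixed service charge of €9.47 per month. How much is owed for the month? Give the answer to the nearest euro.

Usage = 79.2 kWh/day × 28 days = 2217.6 kWh
First 1000 kWh × €0.073 = €73.00
Next 300 kWh × €0.121 = €36.30
Remaining 917.6 kWh × €0.191 = €175.26
Energy charge = €284.56; + service €9.47 = €294.03 ≈ €294

€294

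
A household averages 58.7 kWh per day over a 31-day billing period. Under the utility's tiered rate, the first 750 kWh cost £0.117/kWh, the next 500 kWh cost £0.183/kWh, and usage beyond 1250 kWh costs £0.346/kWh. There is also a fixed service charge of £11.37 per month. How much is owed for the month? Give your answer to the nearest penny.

Usage = 58.7 kWh/day × 31 days = 1819.7 kWh
First 750 kWh × £0.117 = £87.75
Next 500 kWh × £0.183 = £91.50
Remaining 569.7 kWh × £0.346 = £197.12
Energy charge = £376.37; + service £11.37 = £387.74

£387.74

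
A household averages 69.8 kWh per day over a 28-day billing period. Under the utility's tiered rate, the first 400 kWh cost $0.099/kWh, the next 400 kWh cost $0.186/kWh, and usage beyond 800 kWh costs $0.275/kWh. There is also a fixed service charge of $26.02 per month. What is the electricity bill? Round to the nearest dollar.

Usage = 69.8 kWh/day × 28 days = 1954.4 kWh
First 400 kWh × $0.099 = $39.60
Next 400 kWh × $0.186 = $74.40
Remaining 1154.4 kWh × $0.275 = $317.46
Energy charge = $431.46; + service $26.02 = $457.48 ≈ $457

$457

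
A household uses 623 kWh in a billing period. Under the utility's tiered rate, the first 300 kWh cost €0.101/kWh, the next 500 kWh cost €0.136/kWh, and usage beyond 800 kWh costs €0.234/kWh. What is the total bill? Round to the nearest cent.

First 300 kWh × €0.101 = €30.30
Next 323 kWh × €0.136 = €43.93
Remaining tier: 0 kWh (not reached)
Total = €74.23

€74.23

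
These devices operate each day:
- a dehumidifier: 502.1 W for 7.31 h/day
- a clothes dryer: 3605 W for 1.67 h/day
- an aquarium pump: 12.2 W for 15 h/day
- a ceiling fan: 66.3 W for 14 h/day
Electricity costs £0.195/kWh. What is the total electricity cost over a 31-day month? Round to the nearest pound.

dehumidifier: 502.1 W × 7.31 h × 31 d = 113,781 Wh = 113.8 kWh
clothes dryer: 3605 W × 1.67 h × 31 d = 186,631 Wh = 186.6 kWh
aquarium pump: 12.2 W × 15 h × 31 d = 5,673 Wh = 5.673 kWh
ceiling fan: 66.3 W × 14 h × 31 d = 28,774 Wh = 28.77 kWh
Total energy = 113.8 + 186.6 + 5.673 + 28.77 = 334.9 kWh
Cost = 334.9 kWh × £0.195 = £65.30 ≈ £65

£65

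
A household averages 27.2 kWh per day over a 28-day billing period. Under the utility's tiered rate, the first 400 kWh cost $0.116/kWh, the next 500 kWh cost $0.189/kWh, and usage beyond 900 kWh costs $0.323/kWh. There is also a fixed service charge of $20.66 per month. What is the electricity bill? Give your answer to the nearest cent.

Usage = 27.2 kWh/day × 28 days = 761.6 kWh
First 400 kWh × $0.116 = $46.40
Next 361.6 kWh × $0.189 = $68.34
Remaining tier: 0 kWh (not reached)
Energy charge = $114.74; + service $20.66 = $135.40

$135.40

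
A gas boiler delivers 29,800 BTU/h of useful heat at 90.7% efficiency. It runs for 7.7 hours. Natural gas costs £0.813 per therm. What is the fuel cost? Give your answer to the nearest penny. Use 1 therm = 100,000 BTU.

£2.06

Heat delivered = 29,800 BTU/h × 7.7 h = 229,460 BTU
Gas input = 229,460 / 0.907 = 252,988 BTU
= 252,988 / 100,000 = 2.53 therm
Cost = 2.53 × £0.813/therm = £2.06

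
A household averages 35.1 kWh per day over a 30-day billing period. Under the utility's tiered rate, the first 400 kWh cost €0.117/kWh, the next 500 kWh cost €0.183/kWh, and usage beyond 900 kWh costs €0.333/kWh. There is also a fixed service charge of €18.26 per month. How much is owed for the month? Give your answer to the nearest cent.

€207.51

Usage = 35.1 kWh/day × 30 days = 1053 kWh
First 400 kWh × €0.117 = €46.80
Next 500 kWh × €0.183 = €91.50
Remaining 153 kWh × €0.333 = €50.95
Energy charge = €189.25; + service €18.26 = €207.51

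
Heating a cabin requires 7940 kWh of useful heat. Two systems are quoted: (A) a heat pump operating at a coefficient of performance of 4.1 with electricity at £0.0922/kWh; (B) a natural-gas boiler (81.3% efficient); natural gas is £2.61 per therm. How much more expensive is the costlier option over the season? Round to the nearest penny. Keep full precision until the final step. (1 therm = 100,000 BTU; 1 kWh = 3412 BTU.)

£691.17

Heat load = 7940 kWh × 3412 = 27,091,280 BTU
Gas: input = 27,091,280 / 0.813 = 33,322,608 BTU = 333.2 therm → 333.2 × £2.61 = £869.72
Heat pump: 27,091,280 BTU / 3412 = 7,940 kWh heat; / 4.1 = 1,937 kWh in → × £0.0922 = £178.55
Difference = |£869.72 − £178.55| = £691.17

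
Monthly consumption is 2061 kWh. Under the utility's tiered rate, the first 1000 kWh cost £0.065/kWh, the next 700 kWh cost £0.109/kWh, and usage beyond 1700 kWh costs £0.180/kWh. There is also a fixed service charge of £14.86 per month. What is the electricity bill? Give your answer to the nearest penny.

£221.14

First 1000 kWh × £0.065 = £65.00
Next 700 kWh × £0.109 = £76.30
Remaining 361 kWh × £0.180 = £64.98
Energy charge = £206.28; + service £14.86 = £221.14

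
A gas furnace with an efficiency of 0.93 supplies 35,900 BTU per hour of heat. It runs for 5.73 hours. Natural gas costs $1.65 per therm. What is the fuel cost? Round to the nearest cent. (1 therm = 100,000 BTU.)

Heat delivered = 35,900 BTU/h × 5.73 h = 205,707 BTU
Gas input = 205,707 / 0.93 = 221,190 BTU
= 221,190 / 100,000 = 2.212 therm
Cost = 2.212 × $1.65/therm = $3.65

$3.65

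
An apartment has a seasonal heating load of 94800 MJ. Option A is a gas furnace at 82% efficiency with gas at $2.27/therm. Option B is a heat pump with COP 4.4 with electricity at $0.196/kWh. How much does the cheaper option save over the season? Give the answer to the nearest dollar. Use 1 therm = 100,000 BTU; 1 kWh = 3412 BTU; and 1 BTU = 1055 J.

$1314

Heat load = 94800 MJ = 94,800,000,000 J / 1055 = 89,857,820 BTU
Gas: input = 89,857,820 / 0.82 = 109,582,707 BTU = 1,096 therm → 1,096 × $2.27 = $2,487.53
Heat pump: 89,857,820 BTU / 3412 = 26,340 kWh heat; / 4.4 = 5,985 kWh in → × $0.196 = $1,173.14
Difference = |$2,487.53 − $1,173.14| = $1,314.39 ≈ $1314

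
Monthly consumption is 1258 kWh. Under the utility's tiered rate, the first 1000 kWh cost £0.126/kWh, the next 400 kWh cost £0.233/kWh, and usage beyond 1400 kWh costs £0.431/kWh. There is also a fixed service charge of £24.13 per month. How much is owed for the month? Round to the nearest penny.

£210.24

First 1000 kWh × £0.126 = £126.00
Next 258 kWh × £0.233 = £60.11
Remaining tier: 0 kWh (not reached)
Energy charge = £186.11; + service £24.13 = £210.24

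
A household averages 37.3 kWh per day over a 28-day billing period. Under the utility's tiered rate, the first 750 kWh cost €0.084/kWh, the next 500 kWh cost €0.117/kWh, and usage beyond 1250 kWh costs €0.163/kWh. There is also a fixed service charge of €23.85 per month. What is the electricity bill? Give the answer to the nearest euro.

Usage = 37.3 kWh/day × 28 days = 1044.4 kWh
First 750 kWh × €0.084 = €63.00
Next 294.4 kWh × €0.117 = €34.44
Remaining tier: 0 kWh (not reached)
Energy charge = €97.44; + service €23.85 = €121.29 ≈ €121

€121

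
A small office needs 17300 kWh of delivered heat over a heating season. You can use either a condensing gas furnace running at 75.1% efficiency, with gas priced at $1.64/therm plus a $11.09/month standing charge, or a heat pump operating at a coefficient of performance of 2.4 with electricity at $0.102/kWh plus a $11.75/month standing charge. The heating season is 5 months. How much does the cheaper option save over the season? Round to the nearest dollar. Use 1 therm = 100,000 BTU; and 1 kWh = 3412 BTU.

Heat load = 17300 kWh × 3412 = 59,027,600 BTU
Gas: input = 59,027,600 / 0.751 = 78,598,668 BTU = 786 therm → 786 × $1.64 = $1,289.02; + 5 × $11.09 standing = $1,344.47
Heat pump: 59,027,600 BTU / 3412 = 17,300 kWh heat; / 2.4 = 7,208 kWh in → × $0.102 = $735.25; + 5 × $11.75 standing = $794.00
Difference = |$1,344.47 − $794.00| = $550.47 ≈ $550

$550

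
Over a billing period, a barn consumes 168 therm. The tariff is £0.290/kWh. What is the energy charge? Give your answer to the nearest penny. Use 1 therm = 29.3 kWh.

168 therm × (29.3 kWh/therm) = 4,922 kWh
Cost = 4,922 kWh × £0.290/kWh = £1,427.50

£1427.50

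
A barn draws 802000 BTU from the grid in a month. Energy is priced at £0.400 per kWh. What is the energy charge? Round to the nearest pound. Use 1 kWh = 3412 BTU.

£94

802000 BTU × (0.00029308 kWh/BTU) = 235.1 kWh
Cost = 235.1 kWh × £0.400/kWh = £94.02 ≈ £94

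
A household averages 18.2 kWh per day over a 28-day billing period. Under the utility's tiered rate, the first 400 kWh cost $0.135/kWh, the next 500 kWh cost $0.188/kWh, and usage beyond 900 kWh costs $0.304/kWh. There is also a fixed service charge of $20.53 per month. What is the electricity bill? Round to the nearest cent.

Usage = 18.2 kWh/day × 28 days = 509.6 kWh
First 400 kWh × $0.135 = $54.00
Next 109.6 kWh × $0.188 = $20.60
Remaining tier: 0 kWh (not reached)
Energy charge = $74.60; + service $20.53 = $95.13

$95.13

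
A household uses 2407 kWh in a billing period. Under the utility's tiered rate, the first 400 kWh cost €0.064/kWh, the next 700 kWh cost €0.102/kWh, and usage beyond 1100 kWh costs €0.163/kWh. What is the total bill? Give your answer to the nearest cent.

First 400 kWh × €0.064 = €25.60
Next 700 kWh × €0.102 = €71.40
Remaining 1307 kWh × €0.163 = €213.04
Total = €310.04

€310.04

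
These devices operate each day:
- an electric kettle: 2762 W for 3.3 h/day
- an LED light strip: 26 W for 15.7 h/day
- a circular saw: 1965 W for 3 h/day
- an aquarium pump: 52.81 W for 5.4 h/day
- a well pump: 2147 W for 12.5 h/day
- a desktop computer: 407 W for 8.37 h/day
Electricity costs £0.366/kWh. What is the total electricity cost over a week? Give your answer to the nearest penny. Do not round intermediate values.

electric kettle: 2762 W × 3.3 h × 7 d = 63,802 Wh = 63.8 kWh
LED light strip: 26 W × 15.7 h × 7 d = 2,857 Wh = 2.857 kWh
circular saw: 1965 W × 3 h × 7 d = 41,265 Wh = 41.27 kWh
aquarium pump: 52.81 W × 5.4 h × 7 d = 1,996 Wh = 1.996 kWh
well pump: 2147 W × 12.5 h × 7 d = 187,862 Wh = 187.9 kWh
desktop computer: 407 W × 8.37 h × 7 d = 23,846 Wh = 23.85 kWh
Total energy = 63.8 + 2.857 + 41.27 + 1.996 + 187.9 + 23.85 = 321.6 kWh
Cost = 321.6 kWh × £0.366 = £117.72

£117.72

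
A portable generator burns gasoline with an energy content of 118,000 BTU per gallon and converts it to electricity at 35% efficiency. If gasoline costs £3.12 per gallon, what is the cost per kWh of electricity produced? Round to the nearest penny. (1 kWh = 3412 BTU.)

Electrical output per gallon = 118,000 BTU × 0.35 / 3412 BTU/kWh = 12.1 kWh
Cost per kWh = £3.12 / 12.1 kWh = £0.258

£0.26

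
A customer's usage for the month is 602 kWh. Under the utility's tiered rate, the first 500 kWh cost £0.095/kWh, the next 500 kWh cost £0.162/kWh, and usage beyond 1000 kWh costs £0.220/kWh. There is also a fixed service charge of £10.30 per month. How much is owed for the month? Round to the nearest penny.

£74.32

First 500 kWh × £0.095 = £47.50
Next 102 kWh × £0.162 = £16.52
Remaining tier: 0 kWh (not reached)
Energy charge = £64.02; + service £10.30 = £74.32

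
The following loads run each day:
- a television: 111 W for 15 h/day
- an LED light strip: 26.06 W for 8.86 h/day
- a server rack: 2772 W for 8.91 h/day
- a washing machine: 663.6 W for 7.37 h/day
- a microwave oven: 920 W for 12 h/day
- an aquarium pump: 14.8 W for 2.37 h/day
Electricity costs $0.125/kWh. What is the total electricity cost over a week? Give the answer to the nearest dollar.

$37

television: 111 W × 15 h × 7 d = 11,655 Wh = 11.65 kWh
LED light strip: 26.06 W × 8.86 h × 7 d = 1,616 Wh = 1.616 kWh
server rack: 2772 W × 8.91 h × 7 d = 172,890 Wh = 172.9 kWh
washing machine: 663.6 W × 7.37 h × 7 d = 34,235 Wh = 34.24 kWh
microwave oven: 920 W × 12 h × 7 d = 77,280 Wh = 77.28 kWh
aquarium pump: 14.8 W × 2.37 h × 7 d = 246 Wh = 0.2455 kWh
Total energy = 11.65 + 1.616 + 172.9 + 34.24 + 77.28 + 0.2455 = 297.9 kWh
Cost = 297.9 kWh × $0.125 = $37.24 ≈ $37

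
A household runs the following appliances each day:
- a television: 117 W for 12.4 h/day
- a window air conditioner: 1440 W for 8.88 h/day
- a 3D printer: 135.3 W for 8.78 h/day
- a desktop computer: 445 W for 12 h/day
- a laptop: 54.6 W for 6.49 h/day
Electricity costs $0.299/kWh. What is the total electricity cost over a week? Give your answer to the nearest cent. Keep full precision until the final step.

$44.20

television: 117 W × 12.4 h × 7 d = 10,156 Wh = 10.16 kWh
window air conditioner: 1440 W × 8.88 h × 7 d = 89,510 Wh = 89.51 kWh
3D printer: 135.3 W × 8.78 h × 7 d = 8,316 Wh = 8.316 kWh
desktop computer: 445 W × 12 h × 7 d = 37,380 Wh = 37.38 kWh
laptop: 54.6 W × 6.49 h × 7 d = 2,480 Wh = 2.48 kWh
Total energy = 10.16 + 89.51 + 8.316 + 37.38 + 2.48 = 147.8 kWh
Cost = 147.8 kWh × $0.299 = $44.20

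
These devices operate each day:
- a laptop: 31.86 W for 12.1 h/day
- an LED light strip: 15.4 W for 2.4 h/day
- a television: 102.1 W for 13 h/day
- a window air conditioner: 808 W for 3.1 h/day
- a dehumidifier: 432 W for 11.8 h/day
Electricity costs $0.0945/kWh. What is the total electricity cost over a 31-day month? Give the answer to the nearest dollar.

laptop: 31.86 W × 12.1 h × 31 d = 11,951 Wh = 11.95 kWh
LED light strip: 15.4 W × 2.4 h × 31 d = 1,146 Wh = 1.146 kWh
television: 102.1 W × 13 h × 31 d = 41,146 Wh = 41.15 kWh
window air conditioner: 808 W × 3.1 h × 31 d = 77,649 Wh = 77.65 kWh
dehumidifier: 432 W × 11.8 h × 31 d = 158,026 Wh = 158 kWh
Total energy = 11.95 + 1.146 + 41.15 + 77.65 + 158 = 289.9 kWh
Cost = 289.9 kWh × $0.0945 = $27.40 ≈ $27

$27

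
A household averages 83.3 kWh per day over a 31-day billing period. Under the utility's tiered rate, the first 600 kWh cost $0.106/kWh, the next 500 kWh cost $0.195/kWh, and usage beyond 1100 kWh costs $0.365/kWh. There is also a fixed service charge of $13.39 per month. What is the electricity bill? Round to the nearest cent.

$715.53

Usage = 83.3 kWh/day × 31 days = 2582.3 kWh
First 600 kWh × $0.106 = $63.60
Next 500 kWh × $0.195 = $97.50
Remaining 1482.3 kWh × $0.365 = $541.04
Energy charge = $702.14; + service $13.39 = $715.53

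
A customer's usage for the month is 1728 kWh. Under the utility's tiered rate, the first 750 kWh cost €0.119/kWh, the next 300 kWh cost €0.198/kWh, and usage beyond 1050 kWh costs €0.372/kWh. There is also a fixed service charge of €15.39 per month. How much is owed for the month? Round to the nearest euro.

€416

First 750 kWh × €0.119 = €89.25
Next 300 kWh × €0.198 = €59.40
Remaining 678 kWh × €0.372 = €252.22
Energy charge = €400.87; + service €15.39 = €416.26 ≈ €416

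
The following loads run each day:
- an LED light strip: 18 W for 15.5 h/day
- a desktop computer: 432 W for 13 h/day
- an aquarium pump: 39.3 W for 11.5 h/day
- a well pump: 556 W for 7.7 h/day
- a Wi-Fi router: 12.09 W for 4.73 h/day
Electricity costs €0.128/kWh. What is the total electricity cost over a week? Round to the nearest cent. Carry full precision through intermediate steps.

€9.57

LED light strip: 18 W × 15.5 h × 7 d = 1,953 Wh = 1.953 kWh
desktop computer: 432 W × 13 h × 7 d = 39,312 Wh = 39.31 kWh
aquarium pump: 39.3 W × 11.5 h × 7 d = 3,164 Wh = 3.164 kWh
well pump: 556 W × 7.7 h × 7 d = 29,968 Wh = 29.97 kWh
Wi-Fi router: 12.09 W × 4.73 h × 7 d = 400 Wh = 0.4003 kWh
Total energy = 1.953 + 39.31 + 3.164 + 29.97 + 0.4003 = 74.8 kWh
Cost = 74.8 kWh × €0.128 = €9.57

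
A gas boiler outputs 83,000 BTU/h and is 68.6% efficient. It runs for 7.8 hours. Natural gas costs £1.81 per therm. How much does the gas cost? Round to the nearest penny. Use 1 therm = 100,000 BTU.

£17.08

Heat delivered = 83,000 BTU/h × 7.8 h = 647,400 BTU
Gas input = 647,400 / 0.686 = 943,732 BTU
= 943,732 / 100,000 = 9.437 therm
Cost = 9.437 × £1.81/therm = £17.08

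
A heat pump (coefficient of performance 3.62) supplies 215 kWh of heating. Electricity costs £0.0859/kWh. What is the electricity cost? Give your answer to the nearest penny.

Electrical input = 215 kWh / 3.62 = 59.39 kWh
Cost = 59.39 × £0.0859/kWh = £5.10

£5.10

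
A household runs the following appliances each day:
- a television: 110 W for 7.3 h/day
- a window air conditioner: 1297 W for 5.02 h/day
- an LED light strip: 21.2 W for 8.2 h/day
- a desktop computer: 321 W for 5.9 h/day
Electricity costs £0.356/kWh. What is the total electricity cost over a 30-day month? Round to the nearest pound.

£100

television: 110 W × 7.3 h × 30 d = 24,090 Wh = 24.09 kWh
window air conditioner: 1297 W × 5.02 h × 30 d = 195,328 Wh = 195.3 kWh
LED light strip: 21.2 W × 8.2 h × 30 d = 5,215 Wh = 5.215 kWh
desktop computer: 321 W × 5.9 h × 30 d = 56,817 Wh = 56.82 kWh
Total energy = 24.09 + 195.3 + 5.215 + 56.82 = 281.5 kWh
Cost = 281.5 kWh × £0.356 = £100.20 ≈ £100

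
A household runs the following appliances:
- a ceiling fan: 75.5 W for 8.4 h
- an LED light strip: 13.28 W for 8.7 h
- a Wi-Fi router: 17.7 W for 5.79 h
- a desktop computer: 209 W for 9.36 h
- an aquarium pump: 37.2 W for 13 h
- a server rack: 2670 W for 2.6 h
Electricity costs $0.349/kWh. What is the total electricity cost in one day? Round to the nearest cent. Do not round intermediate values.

$3.57

ceiling fan: 75.5 W × 8.4 h = 634 Wh = 0.6342 kWh
LED light strip: 13.28 W × 8.7 h = 116 Wh = 0.1155 kWh
Wi-Fi router: 17.7 W × 5.79 h = 102 Wh = 0.1025 kWh
desktop computer: 209 W × 9.36 h = 1,956 Wh = 1.956 kWh
aquarium pump: 37.2 W × 13 h = 484 Wh = 0.4836 kWh
server rack: 2670 W × 2.6 h = 6,942 Wh = 6.942 kWh
Total energy = 0.6342 + 0.1155 + 0.1025 + 1.956 + 0.4836 + 6.942 = 10.23 kWh
Cost = 10.23 kWh × $0.349 = $3.57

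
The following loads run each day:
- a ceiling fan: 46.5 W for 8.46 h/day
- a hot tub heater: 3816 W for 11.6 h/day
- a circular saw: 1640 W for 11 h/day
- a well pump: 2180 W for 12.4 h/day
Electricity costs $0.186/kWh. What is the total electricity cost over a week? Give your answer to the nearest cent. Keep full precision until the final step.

ceiling fan: 46.5 W × 8.46 h × 7 d = 2,754 Wh = 2.754 kWh
hot tub heater: 3816 W × 11.6 h × 7 d = 309,859 Wh = 309.9 kWh
circular saw: 1640 W × 11 h × 7 d = 126,280 Wh = 126.3 kWh
well pump: 2180 W × 12.4 h × 7 d = 189,224 Wh = 189.2 kWh
Total energy = 2.754 + 309.9 + 126.3 + 189.2 = 628.1 kWh
Cost = 628.1 kWh × $0.186 = $116.83

$116.83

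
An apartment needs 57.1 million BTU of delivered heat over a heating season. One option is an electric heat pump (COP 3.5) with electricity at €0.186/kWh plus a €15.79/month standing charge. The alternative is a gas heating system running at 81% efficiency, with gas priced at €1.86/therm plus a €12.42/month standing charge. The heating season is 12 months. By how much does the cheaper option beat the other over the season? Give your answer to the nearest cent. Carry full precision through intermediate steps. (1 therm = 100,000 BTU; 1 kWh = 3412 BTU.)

Heat load = 57.1 × 10⁶ BTU = 57,100,000 BTU
Gas: input = 57,100,000 / 0.81 = 70,493,827 BTU = 704.9 therm → 704.9 × €1.86 = €1,311.19; + 12 × €12.42 standing = €1,460.23
Heat pump: 57,100,000 BTU / 3412 = 16,740 kWh heat; / 3.5 = 4,781 kWh in → × €0.186 = €889.35; + 12 × €15.79 standing = €1,078.83
Difference = |€1,460.23 − €1,078.83| = €381.40

€381.40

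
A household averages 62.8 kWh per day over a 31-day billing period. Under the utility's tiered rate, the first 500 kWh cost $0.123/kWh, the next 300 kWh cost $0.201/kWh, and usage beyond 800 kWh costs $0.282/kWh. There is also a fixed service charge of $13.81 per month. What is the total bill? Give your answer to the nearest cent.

$459.01

Usage = 62.8 kWh/day × 31 days = 1946.8 kWh
First 500 kWh × $0.123 = $61.50
Next 300 kWh × $0.201 = $60.30
Remaining 1146.8 kWh × $0.282 = $323.40
Energy charge = $445.20; + service $13.81 = $459.01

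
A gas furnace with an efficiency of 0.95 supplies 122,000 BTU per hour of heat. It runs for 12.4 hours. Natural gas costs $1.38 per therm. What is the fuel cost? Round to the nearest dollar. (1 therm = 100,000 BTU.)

$22

Heat delivered = 122,000 BTU/h × 12.4 h = 1,512,800 BTU
Gas input = 1,512,800 / 0.95 = 1,592,421 BTU
= 1,592,421 / 100,000 = 15.92 therm
Cost = 15.92 × $1.38/therm = $21.98 ≈ $22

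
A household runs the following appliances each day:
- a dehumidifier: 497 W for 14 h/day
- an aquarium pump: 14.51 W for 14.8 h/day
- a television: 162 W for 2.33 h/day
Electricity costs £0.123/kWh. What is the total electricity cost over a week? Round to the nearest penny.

£6.50

dehumidifier: 497 W × 14 h × 7 d = 48,706 Wh = 48.71 kWh
aquarium pump: 14.51 W × 14.8 h × 7 d = 1,503 Wh = 1.503 kWh
television: 162 W × 2.33 h × 7 d = 2,642 Wh = 2.642 kWh
Total energy = 48.71 + 1.503 + 2.642 = 52.85 kWh
Cost = 52.85 kWh × £0.123 = £6.50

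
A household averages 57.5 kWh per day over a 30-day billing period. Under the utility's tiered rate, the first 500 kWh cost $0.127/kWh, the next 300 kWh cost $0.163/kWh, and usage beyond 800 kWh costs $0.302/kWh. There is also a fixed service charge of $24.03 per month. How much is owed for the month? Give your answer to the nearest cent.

Usage = 57.5 kWh/day × 30 days = 1725 kWh
First 500 kWh × $0.127 = $63.50
Next 300 kWh × $0.163 = $48.90
Remaining 925 kWh × $0.302 = $279.35
Energy charge = $391.75; + service $24.03 = $415.78

$415.78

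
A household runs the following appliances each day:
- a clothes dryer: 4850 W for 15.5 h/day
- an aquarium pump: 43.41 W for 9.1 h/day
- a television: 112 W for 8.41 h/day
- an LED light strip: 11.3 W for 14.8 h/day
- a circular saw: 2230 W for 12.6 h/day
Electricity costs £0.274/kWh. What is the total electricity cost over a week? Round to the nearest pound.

£201

clothes dryer: 4850 W × 15.5 h × 7 d = 526,225 Wh = 526.2 kWh
aquarium pump: 43.41 W × 9.1 h × 7 d = 2,765 Wh = 2.765 kWh
television: 112 W × 8.41 h × 7 d = 6,593 Wh = 6.593 kWh
LED light strip: 11.3 W × 14.8 h × 7 d = 1,171 Wh = 1.171 kWh
circular saw: 2230 W × 12.6 h × 7 d = 196,686 Wh = 196.7 kWh
Total energy = 526.2 + 2.765 + 6.593 + 1.171 + 196.7 = 733.4 kWh
Cost = 733.4 kWh × £0.274 = £200.96 ≈ £201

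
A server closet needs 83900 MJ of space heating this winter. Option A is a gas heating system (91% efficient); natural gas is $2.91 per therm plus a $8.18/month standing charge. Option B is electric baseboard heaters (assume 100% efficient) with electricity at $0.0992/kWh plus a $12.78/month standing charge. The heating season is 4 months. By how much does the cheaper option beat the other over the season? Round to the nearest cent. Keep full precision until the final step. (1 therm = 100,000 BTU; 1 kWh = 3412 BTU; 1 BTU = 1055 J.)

$212.56

Heat load = 83900 MJ = 83,900,000,000 J / 1055 = 79,526,066 BTU
Gas: input = 79,526,066 / 0.91 = 87,391,282 BTU = 873.9 therm → 873.9 × $2.91 = $2,543.09; + 4 × $8.18 standing = $2,575.81
Electric: 79,526,066 BTU / 3412 = 23,310 kWh → × $0.0992 = $2,312.13; + 4 × $12.78 standing = $2,363.25
Difference = |$2,575.81 − $2,363.25| = $212.56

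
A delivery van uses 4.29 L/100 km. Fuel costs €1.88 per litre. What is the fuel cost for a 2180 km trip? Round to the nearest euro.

€176

Fuel = 4.29 L/100 km × 2180 km / 100 = 93.52 L
Cost = 93.52 L × €1.88/L = €175.82 ≈ €176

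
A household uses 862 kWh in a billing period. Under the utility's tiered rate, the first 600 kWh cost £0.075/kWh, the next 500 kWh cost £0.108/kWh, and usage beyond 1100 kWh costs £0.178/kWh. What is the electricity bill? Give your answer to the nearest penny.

First 600 kWh × £0.075 = £45.00
Next 262 kWh × £0.108 = £28.30
Remaining tier: 0 kWh (not reached)
Total = £73.30

£73.30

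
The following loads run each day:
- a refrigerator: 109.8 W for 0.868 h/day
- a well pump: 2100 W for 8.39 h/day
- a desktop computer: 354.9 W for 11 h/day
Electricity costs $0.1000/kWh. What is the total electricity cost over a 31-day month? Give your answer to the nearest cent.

refrigerator: 109.8 W × 0.868 h × 31 d = 2,954 Wh = 2.954 kWh
well pump: 2100 W × 8.39 h × 31 d = 546,189 Wh = 546.2 kWh
desktop computer: 354.9 W × 11 h × 31 d = 121,021 Wh = 121 kWh
Total energy = 2.954 + 546.2 + 121 = 670.2 kWh
Cost = 670.2 kWh × $0.1000 = $67.02

$67.02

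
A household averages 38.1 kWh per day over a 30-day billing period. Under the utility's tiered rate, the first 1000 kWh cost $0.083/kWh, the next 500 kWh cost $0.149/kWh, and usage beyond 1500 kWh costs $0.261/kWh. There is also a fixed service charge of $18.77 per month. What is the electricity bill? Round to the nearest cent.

$123.08

Usage = 38.1 kWh/day × 30 days = 1143 kWh
First 1000 kWh × $0.083 = $83.00
Next 143 kWh × $0.149 = $21.31
Remaining tier: 0 kWh (not reached)
Energy charge = $104.31; + service $18.77 = $123.08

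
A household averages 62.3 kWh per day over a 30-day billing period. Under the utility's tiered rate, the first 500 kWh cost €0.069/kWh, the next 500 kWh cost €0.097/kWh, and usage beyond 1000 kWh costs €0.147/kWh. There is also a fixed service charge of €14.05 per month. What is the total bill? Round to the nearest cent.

€224.79

Usage = 62.3 kWh/day × 30 days = 1869 kWh
First 500 kWh × €0.069 = €34.50
Next 500 kWh × €0.097 = €48.50
Remaining 869 kWh × €0.147 = €127.74
Energy charge = €210.74; + service €14.05 = €224.79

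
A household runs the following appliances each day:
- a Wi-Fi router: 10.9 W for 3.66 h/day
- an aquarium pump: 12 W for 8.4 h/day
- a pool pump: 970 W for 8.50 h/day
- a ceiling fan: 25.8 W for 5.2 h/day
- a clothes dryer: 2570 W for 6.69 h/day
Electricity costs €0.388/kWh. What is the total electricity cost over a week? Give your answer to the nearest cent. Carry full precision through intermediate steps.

Wi-Fi router: 10.9 W × 3.66 h × 7 d = 279 Wh = 0.2793 kWh
aquarium pump: 12 W × 8.4 h × 7 d = 706 Wh = 0.7056 kWh
pool pump: 970 W × 8.50 h × 7 d = 57,715 Wh = 57.72 kWh
ceiling fan: 25.8 W × 5.2 h × 7 d = 939 Wh = 0.9391 kWh
clothes dryer: 2570 W × 6.69 h × 7 d = 120,353 Wh = 120.4 kWh
Total energy = 0.2793 + 0.7056 + 57.72 + 0.9391 + 120.4 = 180 kWh
Cost = 180 kWh × €0.388 = €69.84

€69.84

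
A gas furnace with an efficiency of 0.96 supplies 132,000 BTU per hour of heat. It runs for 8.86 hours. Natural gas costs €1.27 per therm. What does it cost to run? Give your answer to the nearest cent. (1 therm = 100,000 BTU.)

Heat delivered = 132,000 BTU/h × 8.86 h = 1,169,520 BTU
Gas input = 1,169,520 / 0.96 = 1,218,250 BTU
= 1,218,250 / 100,000 = 12.18 therm
Cost = 12.18 × €1.27/therm = €15.47

€15.47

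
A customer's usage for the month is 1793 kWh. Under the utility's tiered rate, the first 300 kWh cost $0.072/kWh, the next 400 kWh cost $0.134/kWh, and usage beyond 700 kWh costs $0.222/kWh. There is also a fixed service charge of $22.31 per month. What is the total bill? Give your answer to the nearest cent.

$340.16

First 300 kWh × $0.072 = $21.60
Next 400 kWh × $0.134 = $53.60
Remaining 1093 kWh × $0.222 = $242.65
Energy charge = $317.85; + service $22.31 = $340.16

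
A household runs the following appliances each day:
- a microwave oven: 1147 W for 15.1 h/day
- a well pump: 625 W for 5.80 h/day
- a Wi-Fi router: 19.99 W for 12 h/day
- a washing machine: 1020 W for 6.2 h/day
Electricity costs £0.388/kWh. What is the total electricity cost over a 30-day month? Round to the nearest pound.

£320

microwave oven: 1147 W × 15.1 h × 30 d = 519,591 Wh = 519.6 kWh
well pump: 625 W × 5.80 h × 30 d = 108,750 Wh = 108.8 kWh
Wi-Fi router: 19.99 W × 12 h × 30 d = 7,196 Wh = 7.196 kWh
washing machine: 1020 W × 6.2 h × 30 d = 189,720 Wh = 189.7 kWh
Total energy = 519.6 + 108.8 + 7.196 + 189.7 = 825.3 kWh
Cost = 825.3 kWh × £0.388 = £320.20 ≈ £320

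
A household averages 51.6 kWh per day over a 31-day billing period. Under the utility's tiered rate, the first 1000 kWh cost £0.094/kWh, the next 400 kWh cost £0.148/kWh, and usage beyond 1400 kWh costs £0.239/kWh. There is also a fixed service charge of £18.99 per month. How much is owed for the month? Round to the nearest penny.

£219.89

Usage = 51.6 kWh/day × 31 days = 1599.6 kWh
First 1000 kWh × £0.094 = £94.00
Next 400 kWh × £0.148 = £59.20
Remaining 199.6 kWh × £0.239 = £47.70
Energy charge = £200.90; + service £18.99 = £219.89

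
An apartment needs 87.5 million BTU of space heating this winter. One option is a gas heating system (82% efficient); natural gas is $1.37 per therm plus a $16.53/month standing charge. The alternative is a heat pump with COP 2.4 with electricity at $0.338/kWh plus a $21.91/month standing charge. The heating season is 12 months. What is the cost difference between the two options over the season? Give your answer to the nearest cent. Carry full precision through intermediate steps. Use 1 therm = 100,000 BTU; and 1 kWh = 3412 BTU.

$2214.31

Heat load = 87.5 × 10⁶ BTU = 87,500,000 BTU
Gas: input = 87,500,000 / 0.82 = 106,707,317 BTU = 1,067 therm → 1,067 × $1.37 = $1,461.89; + 12 × $16.53 standing = $1,660.25
Heat pump: 87,500,000 BTU / 3412 = 25,640 kWh heat; / 2.4 = 10,690 kWh in → × $0.338 = $3,611.64; + 12 × $21.91 standing = $3,874.56
Difference = |$1,660.25 − $3,874.56| = $2,214.31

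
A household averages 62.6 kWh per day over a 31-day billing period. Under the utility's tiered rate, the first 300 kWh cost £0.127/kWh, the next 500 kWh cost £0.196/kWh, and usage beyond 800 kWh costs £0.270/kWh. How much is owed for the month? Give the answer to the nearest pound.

£444

Usage = 62.6 kWh/day × 31 days = 1940.6 kWh
First 300 kWh × £0.127 = £38.10
Next 500 kWh × £0.196 = £98.00
Remaining 1140.6 kWh × £0.270 = £307.96
Total = £444.06 ≈ £444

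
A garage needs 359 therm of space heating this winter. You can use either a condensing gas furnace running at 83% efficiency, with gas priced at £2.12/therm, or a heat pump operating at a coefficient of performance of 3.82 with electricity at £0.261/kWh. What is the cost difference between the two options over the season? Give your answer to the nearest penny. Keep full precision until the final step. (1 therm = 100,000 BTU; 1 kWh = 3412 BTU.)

£198.07

Heat load = 359 therm × 100,000 = 35,900,000 BTU
Gas: input = 35,900,000 / 0.83 = 43,253,012 BTU = 432.5 therm → 432.5 × £2.12 = £916.96
Heat pump: 35,900,000 BTU / 3412 = 10,520 kWh heat; / 3.82 = 2,754 kWh in → × £0.261 = £718.89
Difference = |£916.96 − £718.89| = £198.07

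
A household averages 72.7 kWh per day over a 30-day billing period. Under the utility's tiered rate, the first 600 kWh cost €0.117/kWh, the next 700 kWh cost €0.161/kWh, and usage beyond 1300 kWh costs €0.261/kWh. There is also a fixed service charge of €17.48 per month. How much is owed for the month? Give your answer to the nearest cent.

Usage = 72.7 kWh/day × 30 days = 2181 kWh
First 600 kWh × €0.117 = €70.20
Next 700 kWh × €0.161 = €112.70
Remaining 881 kWh × €0.261 = €229.94
Energy charge = €412.84; + service €17.48 = €430.32

€430.32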